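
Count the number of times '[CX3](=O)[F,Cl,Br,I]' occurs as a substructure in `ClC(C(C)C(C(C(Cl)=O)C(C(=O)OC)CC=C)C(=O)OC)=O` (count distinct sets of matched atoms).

2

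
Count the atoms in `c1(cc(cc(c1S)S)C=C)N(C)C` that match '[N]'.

1

The query [N] means: uppercase N matches aliphatic (non-aromatic) nitrogen only.
Check the 13 heavy atoms by environment: 6× c (aromatic) → no; 1× N → match; 4× C → no; 2× S → no.
That gives 1 matching atom.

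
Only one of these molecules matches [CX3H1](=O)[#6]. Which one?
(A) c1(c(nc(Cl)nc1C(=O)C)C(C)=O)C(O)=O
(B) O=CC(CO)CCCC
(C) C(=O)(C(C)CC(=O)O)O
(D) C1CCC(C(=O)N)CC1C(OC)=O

B

[CX3H1](=O)[#6] describes an sp2 carbon with one H, double-bonded to O and single-bonded to carbon (an aldehyde).
(A) has an acetyl/ketone group (-C(=O)CH3) but the carbonyl carbon has H0 (two carbon neighbours), not H1.
(B) contains an aldehyde (-CHO), which satisfies every atom and bond constraint.
(C) has a carboxylic acid group (-C(=O)OH) but the carbonyl carbon has H0 and is bonded to O, not H1.
(D) has a methyl-ester group (-C(=O)OCH3) but the carbonyl carbon has H0, not H1.
So the answer is (B).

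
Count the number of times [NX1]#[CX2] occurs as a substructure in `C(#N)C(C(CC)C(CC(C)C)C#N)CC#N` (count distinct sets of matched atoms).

3

[NX1]#[CX2] is the SMARTS for a nitrile: a nitrogen triple-bonded to a two-connected carbon.
The molecule carries 3 separate instances of a nitrile (-C#N) meeting every constraint; each maps to a distinct set of atoms, giving 3 matches.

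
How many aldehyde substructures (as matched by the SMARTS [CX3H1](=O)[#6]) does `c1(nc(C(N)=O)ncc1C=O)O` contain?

1

[CX3H1](=O)[#6] is the SMARTS for an aldehyde: an sp2 carbon with one H, double-bonded to O and single-bonded to carbon.
Exactly one fragment in the molecule meets all constraints, giving 1 match.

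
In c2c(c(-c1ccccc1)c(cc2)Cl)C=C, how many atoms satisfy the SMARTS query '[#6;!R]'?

The query [#6;!R] means: carbon not in any ring.
Check the 15 heavy atoms by environment: 12× c (aromatic, in 6-ring) → no; 2× C (acyclic) → match; 1× Cl (acyclic) → no.
That gives 2 matching atoms.

2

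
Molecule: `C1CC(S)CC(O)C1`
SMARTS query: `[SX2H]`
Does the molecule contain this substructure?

The pattern [SX2H] describes an aliphatic sulfur with two connections, one being H — a thiol.
The molecule carries a thiol (-SH), whose atoms satisfy every constraint of the query, so the pattern matches.

Yes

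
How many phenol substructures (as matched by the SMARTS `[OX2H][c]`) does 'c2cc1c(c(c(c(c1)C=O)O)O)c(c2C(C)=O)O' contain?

[OX2H][c] is the SMARTS for a phenol: a hydroxyl oxygen attached to an aromatic carbon.
The molecule carries 3 separate instances of a hydroxyl group (-OH) meeting every constraint; each maps to a distinct set of atoms, giving 3 matches.

3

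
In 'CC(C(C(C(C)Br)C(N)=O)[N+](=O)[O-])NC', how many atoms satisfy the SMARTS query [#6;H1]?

Check the 15 heavy atoms by environment: 3× C (H3) → no; 4× C (H1) → match; 1× N (charge +1, H0) → no; 1× O (charge -1, H0) → no; 2× O (H0) → no; 1× Br (H0) → no; 1× N (H1) → no; 1× C (H0) → no; 1× N (H2) → no.
That gives 4 matching atoms.

4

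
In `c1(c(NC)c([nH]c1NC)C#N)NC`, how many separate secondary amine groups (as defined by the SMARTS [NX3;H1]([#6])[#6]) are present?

[NX3;H1]([#6])[#6] is the SMARTS for a secondary amine: a trivalent nitrogen with one H, bonded to two carbons.
The molecule carries 3 separate instances of an N-methylamino group (-NHCH3) meeting every constraint; each maps to a distinct set of atoms, giving 3 matches.

3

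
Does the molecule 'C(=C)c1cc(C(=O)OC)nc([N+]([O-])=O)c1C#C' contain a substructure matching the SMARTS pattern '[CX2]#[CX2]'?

Yes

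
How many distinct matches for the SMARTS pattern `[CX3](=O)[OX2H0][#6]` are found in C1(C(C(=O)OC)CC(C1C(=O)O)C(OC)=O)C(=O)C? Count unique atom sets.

2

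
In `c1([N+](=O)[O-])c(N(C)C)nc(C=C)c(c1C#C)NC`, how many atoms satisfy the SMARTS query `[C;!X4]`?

4

The query [C;!X4] means: aliphatic carbon that does not have four total connections.
Check the 18 heavy atoms by environment: 1× n (aromatic, X2) → no; 5× c (aromatic, X3) → no; 2× N (X3) → no; 3× C (X4) → no; 1× N (charge +1, X3) → no; 1× O (charge -1, X1) → no; 1× O (X1) → no; 2× C (X2) → match; 2× C (X3) → match.
Summing the matching environments: 2 + 2 = 4 matching atoms.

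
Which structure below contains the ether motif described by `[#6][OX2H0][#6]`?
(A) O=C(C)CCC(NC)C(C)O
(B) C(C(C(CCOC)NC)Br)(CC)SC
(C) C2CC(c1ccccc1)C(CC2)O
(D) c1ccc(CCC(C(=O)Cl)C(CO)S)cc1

B

[#6][OX2H0][#6] describes an aliphatic oxygen bridging two carbons with no H on the oxygen (an ether).
(A) has a hydroxyl group (-OH) but the oxygen has H1, not H0 bridging two carbons.
(B) contains a methoxy ether (-OCH3), which satisfies every atom and bond constraint.
(C) has a hydroxyl group (-OH) but the oxygen has H1, not H0 bridging two carbons.
(D) has a hydroxyl group (-OH) but the oxygen has H1, not H0 bridging two carbons.
So the answer is (B).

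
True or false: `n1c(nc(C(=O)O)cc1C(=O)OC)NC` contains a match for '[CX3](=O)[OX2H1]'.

True

The pattern [CX3](=O)[OX2H1] describes an sp2 carbon double-bonded to O and single-bonded to an -OH oxygen — a carboxylic acid.
The molecule carries a carboxylic acid group (-C(=O)OH), whose atoms satisfy every constraint of the query, so the pattern matches.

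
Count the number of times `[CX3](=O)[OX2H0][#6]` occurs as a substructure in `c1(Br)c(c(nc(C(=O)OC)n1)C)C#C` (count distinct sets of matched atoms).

1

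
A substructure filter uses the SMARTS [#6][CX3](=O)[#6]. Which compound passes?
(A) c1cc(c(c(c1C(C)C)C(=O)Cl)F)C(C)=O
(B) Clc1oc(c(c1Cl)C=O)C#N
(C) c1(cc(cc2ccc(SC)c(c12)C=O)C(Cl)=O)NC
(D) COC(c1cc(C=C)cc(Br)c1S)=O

A

[#6][CX3](=O)[#6] describes a carbonyl carbon (no H) flanked by two carbons (a ketone).
(A) contains an acetyl/ketone group (-C(=O)CH3), which satisfies every atom and bond constraint.
(B) has an aldehyde (-CHO) but the carbonyl carbon has H1, so it is not flanked by two carbons.
(C) has an aldehyde (-CHO) but the carbonyl carbon has H1, so it is not flanked by two carbons.
(D) has a methyl-ester group (-C(=O)OCH3) but one neighbour of the carbonyl carbon is O, not C.
So the answer is (A).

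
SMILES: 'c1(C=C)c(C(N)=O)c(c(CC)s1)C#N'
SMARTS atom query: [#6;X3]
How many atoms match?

7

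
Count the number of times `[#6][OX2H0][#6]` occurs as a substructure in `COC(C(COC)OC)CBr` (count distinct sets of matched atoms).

[#6][OX2H0][#6] is the SMARTS for an ether: an aliphatic oxygen bridging two carbons with no H on the oxygen.
The molecule carries 3 separate instances of a methoxy ether (-OCH3) meeting every constraint; each maps to a distinct set of atoms, giving 3 matches.

3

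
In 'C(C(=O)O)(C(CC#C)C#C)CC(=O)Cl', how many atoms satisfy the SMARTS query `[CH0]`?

4

The query [CH0] means: aliphatic carbon with no attached hydrogen.
Check the 14 heavy atoms by environment: 2× C (H2) → no; 4× C (H1) → no; 4× C (H0) → match; 2× O (H0) → no; 1× Cl (H0) → no; 1× O (H1) → no.
That gives 4 matching atoms.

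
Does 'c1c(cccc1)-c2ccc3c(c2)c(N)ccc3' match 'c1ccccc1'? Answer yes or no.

Yes

The pattern c1ccccc1 describes six aromatic carbons in a ring — a benzene ring.
The molecule carries a phenyl ring, whose atoms satisfy every constraint of the query, so the pattern matches.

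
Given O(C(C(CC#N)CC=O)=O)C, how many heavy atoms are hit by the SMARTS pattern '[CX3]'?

The query [CX3] means: C with X3: aliphatic carbon with exactly 3 total connections.
Check the 11 heavy atoms by environment: 4× C (X4) → no; 1× C (X2) → no; 1× N (X1) → no; 2× C (X3) → match; 2× O (X1) → no; 1× O (X2) → no.
That gives 2 matching atoms.

2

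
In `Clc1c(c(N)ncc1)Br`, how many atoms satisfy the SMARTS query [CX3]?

Check the 9 heavy atoms by environment: 1× n (aromatic, X2) → no; 5× c (aromatic, X3) → no; 1× N (X3) → no; 1× Cl (X1) → no; 1× Br (X1) → no.
No environment satisfies the query, so 0 matching atoms.

0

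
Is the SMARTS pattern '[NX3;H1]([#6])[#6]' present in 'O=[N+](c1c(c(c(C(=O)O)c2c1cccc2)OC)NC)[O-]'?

Yes

The pattern [NX3;H1]([#6])[#6] describes a trivalent nitrogen with one H, bonded to two carbons — a secondary amine.
The molecule carries an N-methylamino group (-NHCH3), whose atoms satisfy every constraint of the query, so the pattern matches.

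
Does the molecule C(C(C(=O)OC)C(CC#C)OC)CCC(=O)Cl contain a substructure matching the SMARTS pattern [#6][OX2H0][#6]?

Yes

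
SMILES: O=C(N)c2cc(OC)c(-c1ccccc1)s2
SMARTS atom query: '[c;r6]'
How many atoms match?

6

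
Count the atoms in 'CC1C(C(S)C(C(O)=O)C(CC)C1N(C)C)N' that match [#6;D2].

The query [#6;D2] means: any carbon bonded to exactly two heavy atoms.
Check the 17 heavy atoms by environment: 7× C (D3) → no; 1× C (D2) → match; 4× C (D1) → no; 2× O (D1) → no; 1× S (D1) → no; 1× N (D1) → no; 1× N (D3) → no.
That gives 1 matching atom.

1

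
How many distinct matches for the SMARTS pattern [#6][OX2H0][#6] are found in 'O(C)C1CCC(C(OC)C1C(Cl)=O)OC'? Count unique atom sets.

3

[#6][OX2H0][#6] is the SMARTS for an ether: an aliphatic oxygen bridging two carbons with no H on the oxygen.
The molecule carries 3 separate instances of a methoxy ether (-OCH3) meeting every constraint; each maps to a distinct set of atoms, giving 3 matches.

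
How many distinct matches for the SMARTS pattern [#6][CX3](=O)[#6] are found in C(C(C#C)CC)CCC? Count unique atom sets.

[#6][CX3](=O)[#6] is the SMARTS for a ketone: a carbonyl carbon (no H) flanked by two carbons.
No fragment in the molecule satisfies every constraint, giving 0 matches.

0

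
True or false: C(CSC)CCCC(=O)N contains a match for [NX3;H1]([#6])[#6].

False

The pattern [NX3;H1]([#6])[#6] describes a trivalent nitrogen with one H, bonded to two carbons — a secondary amine.
The closest candidate here is a primary amide (-C(=O)NH2), but the -C(=O)NH2 nitrogen has H2, not H1. No other fragment satisfies the full query, so there is no match.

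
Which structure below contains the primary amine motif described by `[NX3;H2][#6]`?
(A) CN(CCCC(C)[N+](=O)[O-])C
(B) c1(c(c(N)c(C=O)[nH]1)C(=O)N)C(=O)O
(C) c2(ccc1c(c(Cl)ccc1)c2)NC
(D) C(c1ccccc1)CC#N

[NX3;H2][#6] describes a trivalent nitrogen with two H attached to carbon (a primary amine).
(A) has a nitro group (-[N+](=O)[O-]) but the nitrogen is [N+] with no H, not NX3H2.
(B) contains a primary amino group (-NH2), which satisfies every atom and bond constraint.
(C) has an N-methylamino group (-NHCH3) but the nitrogen bears two carbons and only one H (H1), not H2.
(D) has a nitrile (-C#N) but the nitrogen is NX1 (triple-bonded), not NX3 with two H.
So the answer is (B).

B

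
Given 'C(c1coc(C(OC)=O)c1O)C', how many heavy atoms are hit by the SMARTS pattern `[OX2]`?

2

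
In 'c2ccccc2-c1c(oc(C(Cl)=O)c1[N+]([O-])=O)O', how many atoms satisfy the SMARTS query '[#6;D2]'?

5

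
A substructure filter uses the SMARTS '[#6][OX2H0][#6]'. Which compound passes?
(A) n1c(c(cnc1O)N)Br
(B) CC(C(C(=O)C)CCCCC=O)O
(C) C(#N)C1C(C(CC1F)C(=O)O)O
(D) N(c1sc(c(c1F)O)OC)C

[#6][OX2H0][#6] describes an aliphatic oxygen bridging two carbons with no H on the oxygen (an ether).
(A) has a hydroxyl group (-OH) but the oxygen has H1, not H0 bridging two carbons.
(B) has a hydroxyl group (-OH) but the oxygen has H1, not H0 bridging two carbons.
(C) has a carboxylic acid group (-C(=O)OH) but the -OH oxygen has H1; the =O is OX1, not OX2.
(D) contains a methoxy ether (-OCH3), which satisfies every atom and bond constraint.
So the answer is (D).

D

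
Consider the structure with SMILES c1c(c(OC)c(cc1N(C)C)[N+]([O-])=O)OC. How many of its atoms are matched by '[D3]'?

6

The query [D3] means: atom with exactly three heavy-atom neighbours.
Check the 16 heavy atoms by environment: 4× c (aromatic, D3) → match; 2× c (aromatic, D2) → no; 1× N (D3) → match; 4× C (D1) → no; 2× O (D2) → no; 1× N (charge +1, D3) → match; 1× O (charge -1, D1) → no; 1× O (D1) → no.
Summing the matching environments: 4 + 1 + 1 = 6 matching atoms.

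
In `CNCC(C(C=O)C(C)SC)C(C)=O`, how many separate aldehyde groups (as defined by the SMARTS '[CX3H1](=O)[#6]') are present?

1

[CX3H1](=O)[#6] is the SMARTS for an aldehyde: an sp2 carbon with one H, double-bonded to O and single-bonded to carbon.
Exactly one fragment in the molecule meets all constraints, giving 1 match.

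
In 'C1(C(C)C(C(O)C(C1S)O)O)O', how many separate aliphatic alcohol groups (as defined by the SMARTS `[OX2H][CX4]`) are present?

4

[OX2H][CX4] is the SMARTS for an aliphatic alcohol: a hydroxyl oxygen bound to an sp3 (X4) carbon.
The molecule carries 4 separate instances of a hydroxyl group (-OH) meeting every constraint; each maps to a distinct set of atoms, giving 4 matches.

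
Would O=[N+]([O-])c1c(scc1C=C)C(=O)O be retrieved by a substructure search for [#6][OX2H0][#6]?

The pattern [#6][OX2H0][#6] describes an aliphatic oxygen bridging two carbons with no H on the oxygen — an ether.
The closest candidate here is a carboxylic acid group (-C(=O)OH), but the -OH oxygen has H1; the =O is OX1, not OX2. No other fragment satisfies the full query, so there is no match.

No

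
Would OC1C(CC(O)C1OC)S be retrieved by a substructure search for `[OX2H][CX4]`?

Yes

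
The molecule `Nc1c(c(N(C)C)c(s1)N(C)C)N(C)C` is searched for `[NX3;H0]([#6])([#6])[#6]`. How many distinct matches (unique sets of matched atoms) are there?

3

[NX3;H0]([#6])([#6])[#6] is the SMARTS for a tertiary amine: a trivalent nitrogen with no H, bonded to three carbons.
The molecule carries 3 separate instances of a dimethylamino group (-N(CH3)2) meeting every constraint; each maps to a distinct set of atoms, giving 3 matches.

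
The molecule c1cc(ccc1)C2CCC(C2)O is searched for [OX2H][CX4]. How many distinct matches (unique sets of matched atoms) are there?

1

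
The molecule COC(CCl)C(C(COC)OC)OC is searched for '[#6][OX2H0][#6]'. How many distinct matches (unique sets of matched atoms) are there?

[#6][OX2H0][#6] is the SMARTS for an ether: an aliphatic oxygen bridging two carbons with no H on the oxygen.
The molecule carries 4 separate instances of a methoxy ether (-OCH3) meeting every constraint; each maps to a distinct set of atoms, giving 4 matches.

4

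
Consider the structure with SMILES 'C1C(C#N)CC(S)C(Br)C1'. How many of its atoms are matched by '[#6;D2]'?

4

Check the 10 heavy atoms by environment: 4× C (D2) → match; 3× C (D3) → no; 1× Br (D1) → no; 1× S (D1) → no; 1× N (D1) → no.
That gives 4 matching atoms.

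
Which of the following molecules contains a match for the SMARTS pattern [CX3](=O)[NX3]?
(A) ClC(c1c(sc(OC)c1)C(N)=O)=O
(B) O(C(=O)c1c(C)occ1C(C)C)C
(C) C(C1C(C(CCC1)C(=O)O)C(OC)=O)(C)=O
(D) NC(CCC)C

A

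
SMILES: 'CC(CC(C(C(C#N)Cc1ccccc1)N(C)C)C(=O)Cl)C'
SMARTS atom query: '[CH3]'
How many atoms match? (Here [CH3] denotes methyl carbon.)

The query [CH3] means: aliphatic carbon with exactly three hydrogens.
Check the 22 heavy atoms by environment: 2× C (H2) → no; 4× C (H1) → no; 1× c (aromatic, H0) → no; 5× c (aromatic, H1) → no; 2× C (H0) → no; 2× N (H0) → no; 4× C (H3) → match; 1× O (H0) → no; 1× Cl (H0) → no.
That gives 4 matching atoms.

4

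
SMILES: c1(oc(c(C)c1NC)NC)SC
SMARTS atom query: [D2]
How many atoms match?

4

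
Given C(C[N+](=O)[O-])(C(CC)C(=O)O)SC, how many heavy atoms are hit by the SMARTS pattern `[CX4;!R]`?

The query [CX4;!R] means: aliphatic carbon with four total connections, not in a ring.
Check the 13 heavy atoms by environment: 6× C (X4, acyclic) → match; 1× N (charge +1, X3, acyclic) → no; 1× O (charge -1, X1, acyclic) → no; 2× O (X1, acyclic) → no; 1× C (X3, acyclic) → no; 1× O (X2, acyclic) → no; 1× S (X2, acyclic) → no.
That gives 6 matching atoms.

6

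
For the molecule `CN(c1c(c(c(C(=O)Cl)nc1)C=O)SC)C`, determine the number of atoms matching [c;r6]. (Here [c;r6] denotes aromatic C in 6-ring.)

The query [c;r6] means: aromatic carbon that belongs to a six-membered ring.
Check the 16 heavy atoms by environment: 1× n (aromatic, in 6-ring) → no; 5× c (aromatic, in 6-ring) → match; 5× C (acyclic) → no; 2× O (acyclic) → no; 1× Cl (acyclic) → no; 1× N (acyclic) → no; 1× S (acyclic) → no.
That gives 5 matching atoms.

5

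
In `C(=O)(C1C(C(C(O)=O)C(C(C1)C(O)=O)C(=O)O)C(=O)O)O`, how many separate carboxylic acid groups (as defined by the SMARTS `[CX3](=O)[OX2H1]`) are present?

5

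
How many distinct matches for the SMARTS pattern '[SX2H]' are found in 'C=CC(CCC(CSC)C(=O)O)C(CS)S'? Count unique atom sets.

2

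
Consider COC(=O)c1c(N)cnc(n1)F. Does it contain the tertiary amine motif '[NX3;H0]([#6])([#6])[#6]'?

The pattern [NX3;H0]([#6])([#6])[#6] describes a trivalent nitrogen with no H, bonded to three carbons — a tertiary amine.
The closest candidate here is a primary amino group (-NH2), but the nitrogen has H2, not H0 with three carbons. No other fragment satisfies the full query, so there is no match.

No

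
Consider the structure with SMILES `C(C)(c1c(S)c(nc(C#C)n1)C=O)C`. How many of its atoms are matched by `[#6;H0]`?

Check the 14 heavy atoms by environment: 2× n (aromatic, H0) → no; 4× c (aromatic, H0) → match; 3× C (H1) → no; 2× C (H3) → no; 1× C (H0) → match; 1× S (H1) → no; 1× O (H0) → no.
Summing the matching environments: 4 + 1 = 5 matching atoms.

5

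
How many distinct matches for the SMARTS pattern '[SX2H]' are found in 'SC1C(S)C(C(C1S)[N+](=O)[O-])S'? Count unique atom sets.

4

[SX2H] is the SMARTS for a thiol: an aliphatic sulfur with two connections, one being H.
The molecule carries 4 separate instances of a thiol (-SH) meeting every constraint; each maps to a distinct set of atoms, giving 4 matches.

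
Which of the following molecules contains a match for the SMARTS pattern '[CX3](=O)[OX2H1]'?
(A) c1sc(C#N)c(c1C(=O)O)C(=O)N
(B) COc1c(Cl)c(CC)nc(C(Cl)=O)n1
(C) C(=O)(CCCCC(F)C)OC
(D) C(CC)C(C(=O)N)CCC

A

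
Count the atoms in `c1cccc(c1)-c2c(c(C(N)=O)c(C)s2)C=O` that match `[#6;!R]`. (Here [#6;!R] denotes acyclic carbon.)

The query [#6;!R] means: carbon not in any ring.
Check the 17 heavy atoms by environment: 1× s (aromatic, in 5-ring) → no; 4× c (aromatic, in 5-ring) → no; 6× c (aromatic, in 6-ring) → no; 3× C (acyclic) → match; 2× O (acyclic) → no; 1× N (acyclic) → no.
That gives 3 matching atoms.

3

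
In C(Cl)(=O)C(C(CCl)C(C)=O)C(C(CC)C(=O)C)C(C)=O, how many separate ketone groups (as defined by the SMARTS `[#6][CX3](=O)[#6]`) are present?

[#6][CX3](=O)[#6] is the SMARTS for a ketone: a carbonyl carbon (no H) flanked by two carbons.
The molecule carries 3 separate instances of an acetyl/ketone group (-C(=O)CH3) meeting every constraint; each maps to a distinct set of atoms, giving 3 matches.

3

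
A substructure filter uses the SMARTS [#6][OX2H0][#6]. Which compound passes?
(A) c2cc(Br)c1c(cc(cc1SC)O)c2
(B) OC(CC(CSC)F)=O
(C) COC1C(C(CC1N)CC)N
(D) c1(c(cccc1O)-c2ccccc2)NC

C

[#6][OX2H0][#6] describes an aliphatic oxygen bridging two carbons with no H on the oxygen (an ether).
(A) has a hydroxyl group (-OH) but the oxygen has H1, not H0 bridging two carbons.
(B) has a carboxylic acid group (-C(=O)OH) but the -OH oxygen has H1; the =O is OX1, not OX2.
(C) contains a methoxy ether (-OCH3), which satisfies every atom and bond constraint.
(D) has a hydroxyl group (-OH) but the oxygen has H1, not H0 bridging two carbons.
So the answer is (C).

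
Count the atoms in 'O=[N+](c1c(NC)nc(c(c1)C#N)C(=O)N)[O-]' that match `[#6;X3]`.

6

The query [#6;X3] means: any carbon (aromatic or not) with three total connections.
Check the 16 heavy atoms by environment: 1× n (aromatic, X2) → no; 5× c (aromatic, X3) → match; 1× C (X3) → match; 2× O (X1) → no; 2× N (X3) → no; 1× C (X4) → no; 1× C (X2) → no; 1× N (X1) → no; 1× N (charge +1, X3) → no; 1× O (charge -1, X1) → no.
Summing the matching environments: 5 + 1 = 6 matching atoms.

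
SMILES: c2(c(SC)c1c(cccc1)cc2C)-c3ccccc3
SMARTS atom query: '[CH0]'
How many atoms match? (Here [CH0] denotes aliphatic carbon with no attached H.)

The query [CH0] means: aliphatic carbon with no attached hydrogen.
Check the 19 heavy atoms by environment: 6× c (aromatic, H0) → no; 10× c (aromatic, H1) → no; 1× S (H0) → no; 2× C (H3) → no.
No environment satisfies the query, so 0 matching atoms.

0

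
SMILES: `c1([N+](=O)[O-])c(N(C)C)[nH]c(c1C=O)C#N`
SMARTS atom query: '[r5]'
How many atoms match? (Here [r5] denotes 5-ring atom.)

5

The query [r5] means: r5 matches atoms in a five-membered ring.
Check the 15 heavy atoms by environment: 1× n (aromatic, in 5-ring) → match; 4× c (aromatic, in 5-ring) → match; 2× N (acyclic) → no; 4× C (acyclic) → no; 2× O (acyclic) → no; 1× N (charge +1, acyclic) → no; 1× O (charge -1, acyclic) → no.
Summing the matching environments: 1 + 4 = 5 matching atoms.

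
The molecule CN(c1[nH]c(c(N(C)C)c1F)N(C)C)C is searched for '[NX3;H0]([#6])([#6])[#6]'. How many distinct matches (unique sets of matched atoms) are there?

3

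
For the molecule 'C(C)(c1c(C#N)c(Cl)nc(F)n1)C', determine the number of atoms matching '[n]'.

2

The query [n] means: lowercase n matches aromatic nitrogen only.
Check the 13 heavy atoms by environment: 2× n (aromatic) → match; 4× c (aromatic) → no; 4× C → no; 1× Cl → no; 1× F → no; 1× N → no.
That gives 2 matching atoms.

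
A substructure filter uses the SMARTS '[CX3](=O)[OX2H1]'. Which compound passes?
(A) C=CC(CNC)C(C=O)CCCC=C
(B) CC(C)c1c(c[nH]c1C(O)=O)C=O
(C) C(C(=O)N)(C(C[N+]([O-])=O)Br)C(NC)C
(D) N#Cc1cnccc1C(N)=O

[CX3](=O)[OX2H1] describes an sp2 carbon double-bonded to O and single-bonded to an -OH oxygen (a carboxylic acid).
(A) has an aldehyde (-CHO) but there is no singly-bonded oxygen on the carbonyl carbon.
(B) contains a carboxylic acid group (-C(=O)OH), which satisfies every atom and bond constraint.
(C) has a primary amide (-C(=O)NH2) but the carbonyl is bonded to N, not to an -OH oxygen.
(D) has a primary amide (-C(=O)NH2) but the carbonyl is bonded to N, not to an -OH oxygen.
So the answer is (B).

B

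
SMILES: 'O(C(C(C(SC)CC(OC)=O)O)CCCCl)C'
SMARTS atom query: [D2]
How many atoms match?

The query [D2] means: atom with exactly two heavy-atom neighbours.
Check the 17 heavy atoms by environment: 4× C (D2) → match; 4× C (D3) → no; 1× S (D2) → match; 3× C (D1) → no; 2× O (D1) → no; 2× O (D2) → match; 1× Cl (D1) → no.
Summing the matching environments: 4 + 1 + 2 = 7 matching atoms.

7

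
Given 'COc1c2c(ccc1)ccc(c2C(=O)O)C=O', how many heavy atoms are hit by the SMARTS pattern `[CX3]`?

Check the 17 heavy atoms by environment: 10× c (aromatic, X3) → no; 2× O (X2) → no; 1× C (X4) → no; 2× C (X3) → match; 2× O (X1) → no.
That gives 2 matching atoms.

2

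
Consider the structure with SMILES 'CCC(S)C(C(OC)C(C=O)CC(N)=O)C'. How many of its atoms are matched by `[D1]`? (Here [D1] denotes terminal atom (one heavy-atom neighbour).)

7

Check the 16 heavy atoms by environment: 3× C (D2) → no; 5× C (D3) → no; 1× S (D1) → match; 3× C (D1) → match; 2× O (D1) → match; 1× N (D1) → match; 1× O (D2) → no.
Summing the matching environments: 1 + 3 + 2 + 1 = 7 matching atoms.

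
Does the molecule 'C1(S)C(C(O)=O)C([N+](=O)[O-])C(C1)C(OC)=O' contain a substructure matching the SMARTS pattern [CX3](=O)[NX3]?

The pattern [CX3](=O)[NX3] describes a carbonyl carbon bonded to a trivalent nitrogen — an amide.
The closest candidate here is a carboxylic acid group (-C(=O)OH), but the carbonyl is bonded to O, not to an NX3 nitrogen. No other fragment satisfies the full query, so there is no match.

No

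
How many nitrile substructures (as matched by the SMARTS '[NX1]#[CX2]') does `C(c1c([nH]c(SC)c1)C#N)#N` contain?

[NX1]#[CX2] is the SMARTS for a nitrile: a nitrogen triple-bonded to a two-connected carbon.
The molecule carries 2 separate instances of a nitrile (-C#N) meeting every constraint; each maps to a distinct set of atoms, giving 2 matches.

2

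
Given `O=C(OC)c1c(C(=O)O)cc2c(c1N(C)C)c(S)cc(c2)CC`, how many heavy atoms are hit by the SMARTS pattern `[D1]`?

The query [D1] means: atom with exactly one heavy-atom neighbour (degree 1).
Check the 23 heavy atoms by environment: 7× c (aromatic, D3) → no; 3× c (aromatic, D2) → no; 1× C (D2) → no; 4× C (D1) → match; 2× C (D3) → no; 3× O (D1) → match; 1× O (D2) → no; 1× N (D3) → no; 1× S (D1) → match.
Summing the matching environments: 4 + 3 + 1 = 8 matching atoms.

8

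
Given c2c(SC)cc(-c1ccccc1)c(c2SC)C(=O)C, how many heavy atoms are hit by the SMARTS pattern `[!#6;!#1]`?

Check the 19 heavy atoms by environment: 12× c (aromatic) → no; 4× C → no; 1× O → match; 2× S → match.
Summing the matching environments: 1 + 2 = 3 matching atoms.

3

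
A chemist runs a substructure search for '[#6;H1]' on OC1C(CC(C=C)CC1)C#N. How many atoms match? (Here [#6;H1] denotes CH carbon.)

4

Check the 11 heavy atoms by environment: 4× C (H1) → match; 4× C (H2) → no; 1× C (H0) → no; 1× N (H0) → no; 1× O (H1) → no.
That gives 4 matching atoms.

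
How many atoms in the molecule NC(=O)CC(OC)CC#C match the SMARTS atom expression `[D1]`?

4

Check the 10 heavy atoms by environment: 3× C (D2) → no; 2× C (D3) → no; 1× O (D2) → no; 2× C (D1) → match; 1× O (D1) → match; 1× N (D1) → match.
Summing the matching environments: 2 + 1 + 1 = 4 matching atoms.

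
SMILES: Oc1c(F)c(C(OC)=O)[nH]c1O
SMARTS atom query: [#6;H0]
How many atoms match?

The query [#6;H0] means: any carbon with no attached hydrogen.
Check the 12 heavy atoms by environment: 1× n (aromatic, H1) → no; 4× c (aromatic, H0) → match; 2× O (H1) → no; 1× F (H0) → no; 1× C (H0) → match; 2× O (H0) → no; 1× C (H3) → no.
Summing the matching environments: 4 + 1 = 5 matching atoms.

5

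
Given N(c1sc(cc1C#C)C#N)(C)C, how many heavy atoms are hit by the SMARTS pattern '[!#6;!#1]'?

3

The query [!#6;!#1] means: not carbon and not hydrogen — any heteroatom.
Check the 12 heavy atoms by environment: 1× s (aromatic) → match; 4× c (aromatic) → no; 2× N → match; 5× C → no.
Summing the matching environments: 1 + 2 = 3 matching atoms.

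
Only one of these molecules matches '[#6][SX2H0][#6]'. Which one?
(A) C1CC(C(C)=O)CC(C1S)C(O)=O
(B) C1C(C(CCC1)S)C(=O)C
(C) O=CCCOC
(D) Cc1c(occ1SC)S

[#6][SX2H0][#6] describes an aliphatic sulfur bridging two carbons with no H on the sulfur (a thioether).
(A) has a thiol (-SH) but the sulfur has H1, not H0 bridging two carbons.
(B) has a thiol (-SH) but the sulfur has H1, not H0 bridging two carbons.
(C) has a methoxy ether (-OCH3) but the bridging atom is O, not S.
(D) contains a methylthio ether (-SCH3), which satisfies every atom and bond constraint.
So the answer is (D).

D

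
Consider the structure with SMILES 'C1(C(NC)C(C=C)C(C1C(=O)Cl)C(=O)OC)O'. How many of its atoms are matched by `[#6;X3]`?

Check the 17 heavy atoms by environment: 7× C (X4) → no; 1× N (X3) → no; 4× C (X3) → match; 2× O (X1) → no; 2× O (X2) → no; 1× Cl (X1) → no.
That gives 4 matching atoms.

4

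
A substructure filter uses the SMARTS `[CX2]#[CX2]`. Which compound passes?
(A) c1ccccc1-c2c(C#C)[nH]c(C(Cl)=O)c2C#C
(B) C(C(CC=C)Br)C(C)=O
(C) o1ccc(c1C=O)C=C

[CX2]#[CX2] describes a carbon-carbon triple bond (an alkyne).
(A) contains an ethynyl group (-C#CH), which satisfies every atom and bond constraint.
(B) has a vinyl group (-CH=CH2) but the C=C is a double bond; both carbons are CX3, not CX2.
(C) has a vinyl group (-CH=CH2) but the C=C is a double bond; both carbons are CX3, not CX2.
So the answer is (A).

A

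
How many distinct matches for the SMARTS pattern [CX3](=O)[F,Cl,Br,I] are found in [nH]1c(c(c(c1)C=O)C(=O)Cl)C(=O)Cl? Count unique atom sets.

2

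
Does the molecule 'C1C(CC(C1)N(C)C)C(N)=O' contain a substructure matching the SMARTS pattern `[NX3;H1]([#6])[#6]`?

The pattern [NX3;H1]([#6])[#6] describes a trivalent nitrogen with one H, bonded to two carbons — a secondary amine.
The closest candidate here is a primary amide (-C(=O)NH2), but the -C(=O)NH2 nitrogen has H2, not H1. No other fragment satisfies the full query, so there is no match.

No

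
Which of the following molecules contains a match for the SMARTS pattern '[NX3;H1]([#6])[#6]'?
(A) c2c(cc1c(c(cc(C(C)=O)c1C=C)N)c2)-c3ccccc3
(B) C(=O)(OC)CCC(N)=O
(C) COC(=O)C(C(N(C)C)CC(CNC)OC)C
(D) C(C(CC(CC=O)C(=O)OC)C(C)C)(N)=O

[NX3;H1]([#6])[#6] describes a trivalent nitrogen with one H, bonded to two carbons (a secondary amine).
(A) has a primary amino group (-NH2) but the nitrogen has H2 and only one carbon neighbour.
(B) has a primary amide (-C(=O)NH2) but the -C(=O)NH2 nitrogen has H2, not H1.
(C) contains an N-methylamino group (-NHCH3), which satisfies every atom and bond constraint.
(D) has a primary amide (-C(=O)NH2) but the -C(=O)NH2 nitrogen has H2, not H1.
So the answer is (C).

C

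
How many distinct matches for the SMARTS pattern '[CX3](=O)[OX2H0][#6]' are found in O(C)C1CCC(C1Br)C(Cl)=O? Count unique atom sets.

0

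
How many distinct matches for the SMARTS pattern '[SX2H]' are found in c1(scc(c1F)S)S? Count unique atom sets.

2

[SX2H] is the SMARTS for a thiol: an aliphatic sulfur with two connections, one being H.
The molecule carries 2 separate instances of a thiol (-SH) meeting every constraint; each maps to a distinct set of atoms, giving 2 matches.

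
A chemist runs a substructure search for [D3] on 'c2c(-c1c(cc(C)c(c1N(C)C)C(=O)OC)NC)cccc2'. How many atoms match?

The query [D3] means: atom with exactly three heavy-atom neighbours.
Check the 22 heavy atoms by environment: 6× c (aromatic, D3) → match; 6× c (aromatic, D2) → no; 5× C (D1) → no; 1× N (D3) → match; 1× C (D3) → match; 1× O (D1) → no; 1× O (D2) → no; 1× N (D2) → no.
Summing the matching environments: 6 + 1 + 1 = 8 matching atoms.

8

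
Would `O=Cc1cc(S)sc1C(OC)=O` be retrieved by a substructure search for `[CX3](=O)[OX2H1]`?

The pattern [CX3](=O)[OX2H1] describes an sp2 carbon double-bonded to O and single-bonded to an -OH oxygen — a carboxylic acid.
The closest candidate here is an aldehyde (-CHO), but there is no singly-bonded oxygen on the carbonyl carbon. No other fragment satisfies the full query, so there is no match.

No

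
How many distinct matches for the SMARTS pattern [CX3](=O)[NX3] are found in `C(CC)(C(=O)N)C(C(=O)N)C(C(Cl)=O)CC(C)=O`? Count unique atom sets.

2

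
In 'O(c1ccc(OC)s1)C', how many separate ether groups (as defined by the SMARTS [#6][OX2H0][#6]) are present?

2

[#6][OX2H0][#6] is the SMARTS for an ether: an aliphatic oxygen bridging two carbons with no H on the oxygen.
The molecule carries 2 separate instances of a methoxy ether (-OCH3) meeting every constraint; each maps to a distinct set of atoms, giving 2 matches.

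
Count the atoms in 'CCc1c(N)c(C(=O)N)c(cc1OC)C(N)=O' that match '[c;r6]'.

6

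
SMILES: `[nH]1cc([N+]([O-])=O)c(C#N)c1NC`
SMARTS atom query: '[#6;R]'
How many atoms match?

Check the 12 heavy atoms by environment: 1× n (aromatic, in 5-ring) → no; 4× c (aromatic, in 5-ring) → match; 2× N (acyclic) → no; 2× C (acyclic) → no; 1× N (charge +1, acyclic) → no; 1× O (charge -1, acyclic) → no; 1× O (acyclic) → no.
That gives 4 matching atoms.

4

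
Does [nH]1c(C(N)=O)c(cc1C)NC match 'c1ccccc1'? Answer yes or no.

No

The pattern c1ccccc1 describes six aromatic carbons in a ring — a benzene ring.
The closest candidate here is a methyl group (-CH3), but no six-membered all-carbon aromatic ring is present. No other fragment satisfies the full query, so there is no match.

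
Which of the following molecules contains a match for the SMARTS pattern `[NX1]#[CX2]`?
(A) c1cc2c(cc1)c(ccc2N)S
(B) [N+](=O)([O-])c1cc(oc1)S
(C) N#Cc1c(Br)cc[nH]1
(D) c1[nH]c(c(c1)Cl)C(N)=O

C

[NX1]#[CX2] describes a nitrogen triple-bonded to a two-connected carbon (a nitrile).
(A) has a primary amino group (-NH2) but the nitrogen is NX3 (three connections), not NX1 triple-bonded.
(B) has a nitro group (-[N+](=O)[O-]) but there is no C#N triple bond.
(C) contains a nitrile (-C#N), which satisfies every atom and bond constraint.
(D) has a primary amide (-C(=O)NH2) but the nitrogen is NX3, not NX1.
So the answer is (C).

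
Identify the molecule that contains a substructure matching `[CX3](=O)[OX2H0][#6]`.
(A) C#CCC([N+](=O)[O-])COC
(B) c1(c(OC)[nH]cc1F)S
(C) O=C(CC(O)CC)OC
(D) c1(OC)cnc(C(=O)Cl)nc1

[CX3](=O)[OX2H0][#6] describes a carbonyl carbon bonded to an oxygen that is itself bonded to carbon (no H on that O) (an ester).
(A) has a methoxy ether (-OCH3) but the ether oxygen is not adjacent to a C=O carbon.
(B) has a methoxy ether (-OCH3) but the ether oxygen is not adjacent to a C=O carbon.
(C) contains a methyl-ester group (-C(=O)OCH3), which satisfies every atom and bond constraint.
(D) has a methoxy ether (-OCH3) but the ether oxygen is not adjacent to a C=O carbon.
So the answer is (C).

C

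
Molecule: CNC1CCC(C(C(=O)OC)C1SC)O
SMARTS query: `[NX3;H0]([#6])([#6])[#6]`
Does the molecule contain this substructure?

No

The pattern [NX3;H0]([#6])([#6])[#6] describes a trivalent nitrogen with no H, bonded to three carbons — a tertiary amine.
The closest candidate here is an N-methylamino group (-NHCH3), but the nitrogen still has one H (H1), not H0. No other fragment satisfies the full query, so there is no match.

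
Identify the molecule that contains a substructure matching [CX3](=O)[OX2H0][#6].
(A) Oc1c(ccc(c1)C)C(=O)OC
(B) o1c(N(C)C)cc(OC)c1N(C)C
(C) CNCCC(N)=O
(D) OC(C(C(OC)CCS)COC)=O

[CX3](=O)[OX2H0][#6] describes a carbonyl carbon bonded to an oxygen that is itself bonded to carbon (no H on that O) (an ester).
(A) contains a methyl-ester group (-C(=O)OCH3), which satisfies every atom and bond constraint.
(B) has a methoxy ether (-OCH3) but the ether oxygen is not adjacent to a C=O carbon.
(C) has a primary amide (-C(=O)NH2) but the carbonyl is bonded to N, not to an O-C linkage.
(D) has a methoxy ether (-OCH3) but the ether oxygen is not adjacent to a C=O carbon.
So the answer is (A).

A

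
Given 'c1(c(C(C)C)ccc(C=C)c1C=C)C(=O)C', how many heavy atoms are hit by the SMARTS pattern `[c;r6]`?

6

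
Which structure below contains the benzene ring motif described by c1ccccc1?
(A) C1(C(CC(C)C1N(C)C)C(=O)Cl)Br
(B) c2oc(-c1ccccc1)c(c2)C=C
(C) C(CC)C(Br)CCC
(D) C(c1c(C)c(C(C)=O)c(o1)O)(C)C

B

c1ccccc1 describes six aromatic carbons in a ring (a benzene ring).
(A) has a methyl group (-CH3) but no six-membered all-carbon aromatic ring is present.
(B) contains a phenyl ring, which satisfies every atom and bond constraint.
(C) has a methyl group (-CH3) but no six-membered all-carbon aromatic ring is present.
(D) has a methyl group (-CH3) but no six-membered all-carbon aromatic ring is present.
So the answer is (B).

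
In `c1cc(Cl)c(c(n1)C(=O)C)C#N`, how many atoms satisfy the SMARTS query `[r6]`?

The query [r6] means: r6 matches atoms in a six-membered ring.
Check the 12 heavy atoms by environment: 1× n (aromatic, in 6-ring) → match; 5× c (aromatic, in 6-ring) → match; 1× Cl (acyclic) → no; 3× C (acyclic) → no; 1× N (acyclic) → no; 1× O (acyclic) → no.
Summing the matching environments: 1 + 5 = 6 matching atoms.

6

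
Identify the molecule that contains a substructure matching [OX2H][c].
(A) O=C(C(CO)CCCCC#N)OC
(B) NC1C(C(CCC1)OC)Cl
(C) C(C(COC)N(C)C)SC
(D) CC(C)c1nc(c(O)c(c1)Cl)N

D

[OX2H][c] describes a hydroxyl oxygen attached to an aromatic carbon (a phenol).
(A) has a hydroxyl group (-OH) but the -OH is on an aliphatic carbon, not an aromatic c.
(B) has a methoxy ether (-OCH3) but the oxygen has H0, not H1.
(C) has a methoxy ether (-OCH3) but the oxygen has H0, not H1.
(D) contains a hydroxyl group (-OH), which satisfies every atom and bond constraint.
So the answer is (D).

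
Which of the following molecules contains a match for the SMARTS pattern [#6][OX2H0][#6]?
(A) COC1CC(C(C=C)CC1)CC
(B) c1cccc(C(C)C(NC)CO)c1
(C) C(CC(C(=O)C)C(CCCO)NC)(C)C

A

[#6][OX2H0][#6] describes an aliphatic oxygen bridging two carbons with no H on the oxygen (an ether).
(A) contains a methoxy ether (-OCH3), which satisfies every atom and bond constraint.
(B) has a hydroxyl group (-OH) but the oxygen has H1, not H0 bridging two carbons.
(C) has a hydroxyl group (-OH) but the oxygen has H1, not H0 bridging two carbons.
So the answer is (A).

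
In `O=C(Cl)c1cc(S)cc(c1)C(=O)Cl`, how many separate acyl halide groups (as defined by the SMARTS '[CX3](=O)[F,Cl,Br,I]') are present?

2

[CX3](=O)[F,Cl,Br,I] is the SMARTS for an acyl halide: a carbonyl carbon bonded to a halogen.
The molecule carries 2 separate instances of an acyl chloride (-C(=O)Cl) meeting every constraint; each maps to a distinct set of atoms, giving 2 matches.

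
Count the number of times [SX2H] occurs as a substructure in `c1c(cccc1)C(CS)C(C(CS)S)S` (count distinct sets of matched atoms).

4

[SX2H] is the SMARTS for a thiol: an aliphatic sulfur with two connections, one being H.
The molecule carries 4 separate instances of a thiol (-SH) meeting every constraint; each maps to a distinct set of atoms, giving 4 matches.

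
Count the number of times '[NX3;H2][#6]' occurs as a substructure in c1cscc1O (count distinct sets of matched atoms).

0

[NX3;H2][#6] is the SMARTS for a primary amine: a trivalent nitrogen with two H attached to carbon.
No fragment in the molecule satisfies every constraint, giving 0 matches.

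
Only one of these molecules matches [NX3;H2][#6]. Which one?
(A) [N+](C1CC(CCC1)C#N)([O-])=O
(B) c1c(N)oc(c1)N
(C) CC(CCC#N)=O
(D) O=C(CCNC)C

B

[NX3;H2][#6] describes a trivalent nitrogen with two H attached to carbon (a primary amine).
(A) has a nitrile (-C#N) but the nitrogen is NX1 (triple-bonded), not NX3 with two H.
(B) contains a primary amino group (-NH2), which satisfies every atom and bond constraint.
(C) has a nitrile (-C#N) but the nitrogen is NX1 (triple-bonded), not NX3 with two H.
(D) has an N-methylamino group (-NHCH3) but the nitrogen bears two carbons and only one H (H1), not H2.
So the answer is (B).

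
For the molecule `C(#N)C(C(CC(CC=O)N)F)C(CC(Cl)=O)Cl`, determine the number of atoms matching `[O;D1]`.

2

Check the 17 heavy atoms by environment: 5× C (D2) → no; 5× C (D3) → no; 2× N (D1) → no; 2× O (D1) → match; 2× Cl (D1) → no; 1× F (D1) → no.
That gives 2 matching atoms.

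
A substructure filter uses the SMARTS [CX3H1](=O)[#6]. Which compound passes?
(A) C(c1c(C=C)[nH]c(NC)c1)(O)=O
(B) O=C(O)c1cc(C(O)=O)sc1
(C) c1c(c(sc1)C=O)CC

C

[CX3H1](=O)[#6] describes an sp2 carbon with one H, double-bonded to O and single-bonded to carbon (an aldehyde).
(A) has a carboxylic acid group (-C(=O)OH) but the carbonyl carbon has H0 and is bonded to O, not H1.
(B) has a carboxylic acid group (-C(=O)OH) but the carbonyl carbon has H0 and is bonded to O, not H1.
(C) contains an aldehyde (-CHO), which satisfies every atom and bond constraint.
So the answer is (C).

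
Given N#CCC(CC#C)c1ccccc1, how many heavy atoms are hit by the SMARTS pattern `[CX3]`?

0

The query [CX3] means: C with X3: aliphatic carbon with exactly 3 total connections.
Check the 13 heavy atoms by environment: 3× C (X4) → no; 6× c (aromatic, X3) → no; 3× C (X2) → no; 1× N (X1) → no.
No environment satisfies the query, so 0 matching atoms.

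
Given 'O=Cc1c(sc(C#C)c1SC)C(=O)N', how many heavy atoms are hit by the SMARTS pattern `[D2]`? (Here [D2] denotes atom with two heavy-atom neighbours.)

The query [D2] means: atom with exactly two heavy-atom neighbours.
Check the 14 heavy atoms by environment: 1× s (aromatic, D2) → match; 4× c (aromatic, D3) → no; 1× C (D3) → no; 2× O (D1) → no; 1× N (D1) → no; 2× C (D2) → match; 2× C (D1) → no; 1× S (D2) → match.
Summing the matching environments: 1 + 2 + 1 = 4 matching atoms.

4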